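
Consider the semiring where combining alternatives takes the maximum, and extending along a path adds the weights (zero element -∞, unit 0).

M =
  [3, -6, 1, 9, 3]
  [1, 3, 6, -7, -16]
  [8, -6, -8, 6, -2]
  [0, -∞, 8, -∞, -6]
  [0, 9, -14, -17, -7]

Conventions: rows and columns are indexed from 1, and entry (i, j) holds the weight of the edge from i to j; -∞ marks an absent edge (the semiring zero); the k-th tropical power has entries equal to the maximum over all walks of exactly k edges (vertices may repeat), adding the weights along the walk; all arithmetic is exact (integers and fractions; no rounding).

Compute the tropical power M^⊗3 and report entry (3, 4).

M^⊗2:
  [9, 12, 17, 12, 6]
  [14, 6, 9, 12, 4]
  [11, 7, 14, 17, 11]
  [16, 3, 1, 14, 6]
  [10, 12, 15, 9, 3]
M^⊗3:
  [25, 15, 20, 23, 15]
  [17, 13, 20, 23, 17]
  [22, 20, 25, 20, 14]
  [19, 15, 22, 25, 19]
  [23, 15, 18, 21, 13]
Key observation: the optimum is the walk 3->1->1->4, with weight 8 + 3 + 9 = 20.
Optimal value attained by: walk 3->1->1->4.
Answer: (M^⊗3)[3][4] = 20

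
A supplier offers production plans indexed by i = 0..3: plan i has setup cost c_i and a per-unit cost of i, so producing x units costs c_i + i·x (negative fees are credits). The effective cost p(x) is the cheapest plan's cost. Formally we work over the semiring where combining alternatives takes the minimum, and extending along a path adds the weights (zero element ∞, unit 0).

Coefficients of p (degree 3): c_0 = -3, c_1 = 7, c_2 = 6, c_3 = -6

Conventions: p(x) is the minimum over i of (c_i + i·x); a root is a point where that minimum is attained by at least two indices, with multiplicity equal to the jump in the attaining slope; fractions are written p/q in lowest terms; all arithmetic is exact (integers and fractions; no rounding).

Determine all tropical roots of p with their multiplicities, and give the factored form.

hull edge (i=0, c=-3) to (i=3, c=-6): slope -1, span 3
Factored form: p(x) = -6 ⊗ (x ⊕ 1) ⊗ (x ⊕ 1) ⊗ (x ⊕ 1)
Answer: roots = 1 (mult 3)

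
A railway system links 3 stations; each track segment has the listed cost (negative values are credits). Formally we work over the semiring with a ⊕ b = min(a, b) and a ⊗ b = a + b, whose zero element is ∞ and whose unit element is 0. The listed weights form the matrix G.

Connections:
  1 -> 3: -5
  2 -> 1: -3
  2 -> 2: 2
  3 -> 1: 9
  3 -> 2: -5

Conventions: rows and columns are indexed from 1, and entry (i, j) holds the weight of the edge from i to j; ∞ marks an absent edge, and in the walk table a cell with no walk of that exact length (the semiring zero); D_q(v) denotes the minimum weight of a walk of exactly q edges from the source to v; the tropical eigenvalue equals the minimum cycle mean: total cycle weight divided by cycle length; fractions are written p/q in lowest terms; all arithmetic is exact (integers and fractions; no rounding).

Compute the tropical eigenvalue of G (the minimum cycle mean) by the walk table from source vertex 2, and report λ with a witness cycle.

q=0: [∞, 0, ∞]
q=1: [-3, 2, ∞]
q=2: [-1, 4, -8]
q=3: [1, -13, -6]
Optimal cycle mean attained by: cycle 1->3->2->1, total (-5) + (-5) + (-3), length 3.
Answer: λ = -13/3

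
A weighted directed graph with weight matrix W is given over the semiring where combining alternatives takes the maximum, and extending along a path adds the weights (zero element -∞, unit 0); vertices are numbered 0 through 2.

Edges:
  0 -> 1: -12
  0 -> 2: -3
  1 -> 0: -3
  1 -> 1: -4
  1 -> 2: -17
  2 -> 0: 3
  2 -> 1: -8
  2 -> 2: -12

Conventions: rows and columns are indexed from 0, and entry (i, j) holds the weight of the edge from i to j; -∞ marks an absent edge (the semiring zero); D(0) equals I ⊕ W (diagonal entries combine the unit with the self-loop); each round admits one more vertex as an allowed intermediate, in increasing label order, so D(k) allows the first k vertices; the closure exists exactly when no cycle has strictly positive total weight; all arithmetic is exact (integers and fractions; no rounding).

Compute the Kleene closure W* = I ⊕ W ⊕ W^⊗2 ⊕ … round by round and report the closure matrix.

D(0):
  [0, -12, -3]
  [-3, 0, -17]
  [3, -8, 0]
D(1):
  [0, -12, -3]
  [-3, 0, -6]
  [3, -8, 0]
D(2):
  [0, -12, -3]
  [-3, 0, -6]
  [3, -8, 0]
D(3):
  [0, -11, -3]
  [-3, 0, -6]
  [3, -8, 0]
Answer: W* = [[0, -11, -3], [-3, 0, -6], [3, -8, 0]]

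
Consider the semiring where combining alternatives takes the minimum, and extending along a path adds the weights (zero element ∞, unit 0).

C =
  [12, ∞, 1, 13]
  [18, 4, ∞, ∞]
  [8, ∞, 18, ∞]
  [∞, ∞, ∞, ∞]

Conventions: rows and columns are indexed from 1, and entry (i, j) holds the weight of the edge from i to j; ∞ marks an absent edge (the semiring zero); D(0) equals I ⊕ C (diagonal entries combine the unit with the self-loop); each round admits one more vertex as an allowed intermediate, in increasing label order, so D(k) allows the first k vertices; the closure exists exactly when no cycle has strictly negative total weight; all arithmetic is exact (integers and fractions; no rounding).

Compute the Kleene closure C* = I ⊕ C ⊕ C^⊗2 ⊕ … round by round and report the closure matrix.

D(0):
  [0, ∞, 1, 13]
  [18, 0, ∞, ∞]
  [8, ∞, 0, ∞]
  [∞, ∞, ∞, 0]
D(1):
  [0, ∞, 1, 13]
  [18, 0, 19, 31]
  [8, ∞, 0, 21]
  [∞, ∞, ∞, 0]
D(2):
  [0, ∞, 1, 13]
  [18, 0, 19, 31]
  [8, ∞, 0, 21]
  [∞, ∞, ∞, 0]
D(3):
  [0, ∞, 1, 13]
  [18, 0, 19, 31]
  [8, ∞, 0, 21]
  [∞, ∞, ∞, 0]
D(4):
  [0, ∞, 1, 13]
  [18, 0, 19, 31]
  [8, ∞, 0, 21]
  [∞, ∞, ∞, 0]
Answer: C* = [[0, ∞, 1, 13], [18, 0, 19, 31], [8, ∞, 0, 21], [∞, ∞, ∞, 0]]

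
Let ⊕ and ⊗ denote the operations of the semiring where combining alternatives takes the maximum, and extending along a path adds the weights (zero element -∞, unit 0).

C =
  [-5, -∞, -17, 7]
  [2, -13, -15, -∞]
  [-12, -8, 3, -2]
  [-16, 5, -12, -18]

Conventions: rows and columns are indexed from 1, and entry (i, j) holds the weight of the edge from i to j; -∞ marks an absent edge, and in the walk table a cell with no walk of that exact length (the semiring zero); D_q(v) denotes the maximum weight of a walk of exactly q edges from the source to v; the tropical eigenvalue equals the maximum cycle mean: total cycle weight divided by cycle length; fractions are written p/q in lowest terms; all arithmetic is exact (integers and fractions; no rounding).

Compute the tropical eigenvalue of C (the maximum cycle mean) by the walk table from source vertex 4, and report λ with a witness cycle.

q=0: [-∞, -∞, -∞, 0]
q=1: [-16, 5, -12, -18]
q=2: [7, -8, -9, -9]
q=3: [2, -4, -6, 14]
q=4: [-2, 19, 2, 9]
Optimal cycle mean attained by: cycle 1->4->2->1, total 7 + 5 + 2, length 3.
Answer: λ = 14/3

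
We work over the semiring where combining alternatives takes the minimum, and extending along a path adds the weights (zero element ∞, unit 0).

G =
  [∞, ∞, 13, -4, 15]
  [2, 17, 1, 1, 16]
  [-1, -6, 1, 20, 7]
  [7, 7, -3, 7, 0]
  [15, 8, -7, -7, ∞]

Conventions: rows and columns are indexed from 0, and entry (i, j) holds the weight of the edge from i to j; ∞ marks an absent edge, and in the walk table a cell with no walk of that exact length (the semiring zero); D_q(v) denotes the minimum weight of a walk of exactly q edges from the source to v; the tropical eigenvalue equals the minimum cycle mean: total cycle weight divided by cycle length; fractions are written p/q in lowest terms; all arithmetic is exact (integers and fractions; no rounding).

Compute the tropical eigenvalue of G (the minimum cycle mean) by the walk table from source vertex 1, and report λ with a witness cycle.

q=0: [∞, 0, ∞, ∞, ∞]
q=1: [2, 17, 1, 1, 16]
q=2: [0, -5, -2, -2, 1]
q=3: [-3, -8, -6, -6, -2]
q=4: [-7, -12, -9, -9, -6]
q=5: [-10, -15, -13, -13, -9]
Optimal cycle mean attained by: cycle 3->4->3, total 0 + (-7), length 2.
Answer: λ = -7/2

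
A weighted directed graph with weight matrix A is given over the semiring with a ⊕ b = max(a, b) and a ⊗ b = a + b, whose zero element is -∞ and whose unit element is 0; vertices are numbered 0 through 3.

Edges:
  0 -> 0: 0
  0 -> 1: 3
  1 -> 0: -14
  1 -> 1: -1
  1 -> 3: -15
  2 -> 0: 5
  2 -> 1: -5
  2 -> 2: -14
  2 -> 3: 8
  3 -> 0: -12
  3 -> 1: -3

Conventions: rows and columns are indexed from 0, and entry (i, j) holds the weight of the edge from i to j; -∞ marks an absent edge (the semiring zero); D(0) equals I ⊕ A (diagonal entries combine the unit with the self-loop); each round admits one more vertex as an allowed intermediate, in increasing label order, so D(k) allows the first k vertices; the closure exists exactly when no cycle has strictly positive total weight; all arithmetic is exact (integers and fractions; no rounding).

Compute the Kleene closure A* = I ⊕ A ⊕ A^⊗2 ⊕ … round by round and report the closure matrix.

D(0):
  [0, 3, -∞, -∞]
  [-14, 0, -∞, -15]
  [5, -5, 0, 8]
  [-12, -3, -∞, 0]
D(1):
  [0, 3, -∞, -∞]
  [-14, 0, -∞, -15]
  [5, 8, 0, 8]
  [-12, -3, -∞, 0]
D(2):
  [0, 3, -∞, -12]
  [-14, 0, -∞, -15]
  [5, 8, 0, 8]
  [-12, -3, -∞, 0]
D(3):
  [0, 3, -∞, -12]
  [-14, 0, -∞, -15]
  [5, 8, 0, 8]
  [-12, -3, -∞, 0]
D(4):
  [0, 3, -∞, -12]
  [-14, 0, -∞, -15]
  [5, 8, 0, 8]
  [-12, -3, -∞, 0]
Answer: A* = [[0, 3, -∞, -12], [-14, 0, -∞, -15], [5, 8, 0, 8], [-12, -3, -∞, 0]]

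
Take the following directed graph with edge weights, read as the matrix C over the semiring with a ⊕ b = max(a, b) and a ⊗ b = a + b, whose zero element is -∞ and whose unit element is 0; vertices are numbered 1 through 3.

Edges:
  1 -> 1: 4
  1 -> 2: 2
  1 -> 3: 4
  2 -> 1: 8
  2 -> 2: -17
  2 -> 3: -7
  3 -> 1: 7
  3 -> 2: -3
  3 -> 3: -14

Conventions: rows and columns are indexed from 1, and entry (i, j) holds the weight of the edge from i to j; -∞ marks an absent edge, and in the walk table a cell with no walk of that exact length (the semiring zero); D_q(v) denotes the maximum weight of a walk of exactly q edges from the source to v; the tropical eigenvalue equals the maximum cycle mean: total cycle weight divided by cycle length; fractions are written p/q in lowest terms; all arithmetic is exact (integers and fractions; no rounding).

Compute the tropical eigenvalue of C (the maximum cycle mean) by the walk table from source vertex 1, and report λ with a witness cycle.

q=0: [0, -∞, -∞]
q=1: [4, 2, 4]
q=2: [11, 6, 8]
q=3: [15, 13, 15]
Optimal cycle mean attained by: cycle 1->3->1, total 4 + 7, length 2.
Answer: λ = 11/2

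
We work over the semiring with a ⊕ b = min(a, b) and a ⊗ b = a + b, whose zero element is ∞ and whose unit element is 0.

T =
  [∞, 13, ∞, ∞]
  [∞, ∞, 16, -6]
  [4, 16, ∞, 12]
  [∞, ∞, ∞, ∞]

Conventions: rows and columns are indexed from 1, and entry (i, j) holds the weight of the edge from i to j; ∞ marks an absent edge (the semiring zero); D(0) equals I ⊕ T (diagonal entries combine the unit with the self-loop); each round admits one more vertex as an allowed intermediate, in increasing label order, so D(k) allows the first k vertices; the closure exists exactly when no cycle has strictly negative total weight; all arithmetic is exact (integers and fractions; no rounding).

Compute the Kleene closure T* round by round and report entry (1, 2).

D(0):
  [0, 13, ∞, ∞]
  [∞, 0, 16, -6]
  [4, 16, 0, 12]
  [∞, ∞, ∞, 0]
D(1):
  [0, 13, ∞, ∞]
  [∞, 0, 16, -6]
  [4, 16, 0, 12]
  [∞, ∞, ∞, 0]
D(2):
  [0, 13, 29, 7]
  [∞, 0, 16, -6]
  [4, 16, 0, 10]
  [∞, ∞, ∞, 0]
D(3):
  [0, 13, 29, 7]
  [20, 0, 16, -6]
  [4, 16, 0, 10]
  [∞, ∞, ∞, 0]
D(4):
  [0, 13, 29, 7]
  [20, 0, 16, -6]
  [4, 16, 0, 10]
  [∞, ∞, ∞, 0]
Answer: T*[1][2] = 13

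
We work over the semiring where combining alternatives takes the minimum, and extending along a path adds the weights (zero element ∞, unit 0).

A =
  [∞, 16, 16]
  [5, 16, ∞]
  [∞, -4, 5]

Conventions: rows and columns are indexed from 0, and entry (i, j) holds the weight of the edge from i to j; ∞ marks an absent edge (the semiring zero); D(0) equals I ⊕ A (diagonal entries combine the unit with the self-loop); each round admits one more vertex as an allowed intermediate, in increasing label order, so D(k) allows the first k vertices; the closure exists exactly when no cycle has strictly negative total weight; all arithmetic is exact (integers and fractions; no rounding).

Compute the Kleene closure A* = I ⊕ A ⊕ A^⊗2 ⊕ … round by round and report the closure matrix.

D(0):
  [0, 16, 16]
  [5, 0, ∞]
  [∞, -4, 0]
D(1):
  [0, 16, 16]
  [5, 0, 21]
  [∞, -4, 0]
D(2):
  [0, 16, 16]
  [5, 0, 21]
  [1, -4, 0]
D(3):
  [0, 12, 16]
  [5, 0, 21]
  [1, -4, 0]
Answer: A* = [[0, 12, 16], [5, 0, 21], [1, -4, 0]]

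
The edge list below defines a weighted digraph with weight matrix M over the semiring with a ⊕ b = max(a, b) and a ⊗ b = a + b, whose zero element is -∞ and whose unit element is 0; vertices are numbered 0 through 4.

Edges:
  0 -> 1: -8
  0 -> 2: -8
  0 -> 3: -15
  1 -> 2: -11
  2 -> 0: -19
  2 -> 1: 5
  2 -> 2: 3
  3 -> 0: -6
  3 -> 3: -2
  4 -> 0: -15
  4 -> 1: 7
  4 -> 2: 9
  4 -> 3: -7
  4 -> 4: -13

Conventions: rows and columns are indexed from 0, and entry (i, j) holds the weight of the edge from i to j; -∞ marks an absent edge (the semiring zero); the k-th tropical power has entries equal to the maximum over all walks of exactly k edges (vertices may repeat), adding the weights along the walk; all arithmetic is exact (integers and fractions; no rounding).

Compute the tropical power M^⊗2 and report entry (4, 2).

M^⊗2:
  [-21, -3, -5, -17, -∞]
  [-30, -6, -8, -∞, -∞]
  [-16, 8, 6, -34, -∞]
  [-8, -14, -14, -4, -∞]
  [-10, 14, 12, -9, -26]
Key observation: the optimum is the walk 4->2->2, with weight 9 + 3 = 12.
Optimal value attained by: walk 4->2->2.
Answer: (M^⊗2)[4][2] = 12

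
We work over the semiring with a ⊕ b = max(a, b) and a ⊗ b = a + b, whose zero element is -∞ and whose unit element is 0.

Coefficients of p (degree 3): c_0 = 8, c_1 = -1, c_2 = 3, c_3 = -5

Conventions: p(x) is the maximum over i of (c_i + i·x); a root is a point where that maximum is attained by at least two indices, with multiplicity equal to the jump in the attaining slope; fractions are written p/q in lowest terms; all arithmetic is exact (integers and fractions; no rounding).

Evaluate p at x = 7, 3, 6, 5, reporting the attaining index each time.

p(7) = max(8+0·7=8, -1+1·7=6, 3+2·7=17, -5+3·7=16) = 17 (attained by i=2)
p(3) = max(8+0·3=8, -1+1·3=2, 3+2·3=9, -5+3·3=4) = 9 (attained by i=2)
p(6) = max(8+0·6=8, -1+1·6=5, 3+2·6=15, -5+3·6=13) = 15 (attained by i=2)
p(5) = max(8+0·5=8, -1+1·5=4, 3+2·5=13, -5+3·5=10) = 13 (attained by i=2)
Answer: p(7) = 17; p(3) = 9; p(6) = 15; p(5) = 13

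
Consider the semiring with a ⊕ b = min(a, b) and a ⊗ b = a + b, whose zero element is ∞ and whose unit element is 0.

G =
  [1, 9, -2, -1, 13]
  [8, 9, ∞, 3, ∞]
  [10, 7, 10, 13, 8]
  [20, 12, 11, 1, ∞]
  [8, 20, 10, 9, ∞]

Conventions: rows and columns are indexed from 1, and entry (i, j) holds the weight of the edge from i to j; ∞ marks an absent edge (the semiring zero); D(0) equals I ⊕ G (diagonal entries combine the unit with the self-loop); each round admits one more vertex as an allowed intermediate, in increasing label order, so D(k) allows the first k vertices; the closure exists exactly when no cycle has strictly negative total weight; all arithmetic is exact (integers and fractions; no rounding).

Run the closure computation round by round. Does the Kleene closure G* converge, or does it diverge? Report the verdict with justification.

D(0):
  [0, 9, -2, -1, 13]
  [8, 0, ∞, 3, ∞]
  [10, 7, 0, 13, 8]
  [20, 12, 11, 0, ∞]
  [8, 20, 10, 9, 0]
D(1):
  [0, 9, -2, -1, 13]
  [8, 0, 6, 3, 21]
  [10, 7, 0, 9, 8]
  [20, 12, 11, 0, 33]
  [8, 17, 6, 7, 0]
D(2):
  [0, 9, -2, -1, 13]
  [8, 0, 6, 3, 21]
  [10, 7, 0, 9, 8]
  [20, 12, 11, 0, 33]
  [8, 17, 6, 7, 0]
D(3):
  [0, 5, -2, -1, 6]
  [8, 0, 6, 3, 14]
  [10, 7, 0, 9, 8]
  [20, 12, 11, 0, 19]
  [8, 13, 6, 7, 0]
D(4):
  [0, 5, -2, -1, 6]
  [8, 0, 6, 3, 14]
  [10, 7, 0, 9, 8]
  [20, 12, 11, 0, 19]
  [8, 13, 6, 7, 0]
D(5):
  [0, 5, -2, -1, 6]
  [8, 0, 6, 3, 14]
  [10, 7, 0, 9, 8]
  [20, 12, 11, 0, 19]
  [8, 13, 6, 7, 0]
Key observation: every diagonal entry stays at the unit through all rounds, so no improving cycle exists.
Answer: CONVERGES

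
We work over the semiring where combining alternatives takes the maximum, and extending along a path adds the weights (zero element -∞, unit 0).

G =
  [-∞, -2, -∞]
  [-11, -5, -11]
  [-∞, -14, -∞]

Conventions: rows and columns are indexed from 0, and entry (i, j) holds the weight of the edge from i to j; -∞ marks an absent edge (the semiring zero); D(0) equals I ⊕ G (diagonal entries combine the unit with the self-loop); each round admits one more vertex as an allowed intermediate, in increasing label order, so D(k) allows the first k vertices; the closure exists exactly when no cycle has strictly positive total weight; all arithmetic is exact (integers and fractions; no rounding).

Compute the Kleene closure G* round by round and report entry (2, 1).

D(0):
  [0, -2, -∞]
  [-11, 0, -11]
  [-∞, -14, 0]
D(1):
  [0, -2, -∞]
  [-11, 0, -11]
  [-∞, -14, 0]
D(2):
  [0, -2, -13]
  [-11, 0, -11]
  [-25, -14, 0]
D(3):
  [0, -2, -13]
  [-11, 0, -11]
  [-25, -14, 0]
Answer: G*[2][1] = -14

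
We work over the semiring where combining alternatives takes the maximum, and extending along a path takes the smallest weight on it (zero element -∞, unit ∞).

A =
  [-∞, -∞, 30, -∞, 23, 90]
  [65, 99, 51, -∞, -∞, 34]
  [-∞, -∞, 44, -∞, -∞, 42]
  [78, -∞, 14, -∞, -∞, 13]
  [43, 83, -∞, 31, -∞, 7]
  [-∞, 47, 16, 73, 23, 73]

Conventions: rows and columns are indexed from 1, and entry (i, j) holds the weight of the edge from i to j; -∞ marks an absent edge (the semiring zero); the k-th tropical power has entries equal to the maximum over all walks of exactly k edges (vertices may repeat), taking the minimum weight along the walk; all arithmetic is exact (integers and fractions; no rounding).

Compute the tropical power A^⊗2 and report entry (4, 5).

A^⊗2:
  [23, 47, 30, 73, 23, 73]
  [65, 99, 51, 34, 23, 65]
  [-∞, 42, 44, 42, 23, 42]
  [-∞, 13, 30, 13, 23, 78]
  [65, 83, 51, 7, 23, 43]
  [73, 47, 47, 73, 23, 73]
Key observation: the optimum is the walk 4->1->5, with weight 78 min 23 = 23.
Optimal value attained by: walk 4->1->5.
Answer: (A^⊗2)[4][5] = 23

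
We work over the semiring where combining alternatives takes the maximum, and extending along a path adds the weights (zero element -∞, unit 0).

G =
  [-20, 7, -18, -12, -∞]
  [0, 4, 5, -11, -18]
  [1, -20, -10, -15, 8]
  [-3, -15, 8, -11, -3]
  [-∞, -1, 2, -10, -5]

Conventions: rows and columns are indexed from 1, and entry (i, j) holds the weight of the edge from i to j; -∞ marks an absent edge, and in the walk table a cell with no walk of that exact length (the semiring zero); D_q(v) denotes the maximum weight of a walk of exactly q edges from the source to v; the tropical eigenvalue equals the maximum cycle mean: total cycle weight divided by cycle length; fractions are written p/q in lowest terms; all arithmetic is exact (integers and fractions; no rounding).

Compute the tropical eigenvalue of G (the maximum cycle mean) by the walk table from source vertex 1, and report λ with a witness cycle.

q=0: [0, -∞, -∞, -∞, -∞]
q=1: [-20, 7, -18, -12, -∞]
q=2: [7, 11, 12, -4, -10]
q=3: [13, 15, 16, 0, 20]
q=4: [17, 20, 22, 10, 24]
q=5: [23, 24, 26, 14, 30]
Optimal cycle mean attained by: cycle 3->5->3, total 8 + 2, length 2.
Answer: λ = 5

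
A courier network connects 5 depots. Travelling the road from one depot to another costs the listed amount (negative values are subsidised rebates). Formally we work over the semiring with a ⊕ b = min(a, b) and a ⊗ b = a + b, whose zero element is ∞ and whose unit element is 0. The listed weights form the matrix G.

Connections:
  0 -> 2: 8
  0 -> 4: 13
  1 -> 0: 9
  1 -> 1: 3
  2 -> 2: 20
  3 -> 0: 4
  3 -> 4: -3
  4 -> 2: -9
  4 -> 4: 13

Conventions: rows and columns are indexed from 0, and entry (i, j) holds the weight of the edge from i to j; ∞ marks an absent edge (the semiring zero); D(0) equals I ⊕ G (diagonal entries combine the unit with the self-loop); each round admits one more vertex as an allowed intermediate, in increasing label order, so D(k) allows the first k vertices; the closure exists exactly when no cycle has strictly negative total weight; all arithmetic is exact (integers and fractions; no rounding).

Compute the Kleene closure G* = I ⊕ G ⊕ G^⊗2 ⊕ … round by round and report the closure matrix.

D(0):
  [0, ∞, 8, ∞, 13]
  [9, 0, ∞, ∞, ∞]
  [∞, ∞, 0, ∞, ∞]
  [4, ∞, ∞, 0, -3]
  [∞, ∞, -9, ∞, 0]
D(1):
  [0, ∞, 8, ∞, 13]
  [9, 0, 17, ∞, 22]
  [∞, ∞, 0, ∞, ∞]
  [4, ∞, 12, 0, -3]
  [∞, ∞, -9, ∞, 0]
D(2):
  [0, ∞, 8, ∞, 13]
  [9, 0, 17, ∞, 22]
  [∞, ∞, 0, ∞, ∞]
  [4, ∞, 12, 0, -3]
  [∞, ∞, -9, ∞, 0]
D(3):
  [0, ∞, 8, ∞, 13]
  [9, 0, 17, ∞, 22]
  [∞, ∞, 0, ∞, ∞]
  [4, ∞, 12, 0, -3]
  [∞, ∞, -9, ∞, 0]
D(4):
  [0, ∞, 8, ∞, 13]
  [9, 0, 17, ∞, 22]
  [∞, ∞, 0, ∞, ∞]
  [4, ∞, 12, 0, -3]
  [∞, ∞, -9, ∞, 0]
D(5):
  [0, ∞, 4, ∞, 13]
  [9, 0, 13, ∞, 22]
  [∞, ∞, 0, ∞, ∞]
  [4, ∞, -12, 0, -3]
  [∞, ∞, -9, ∞, 0]
Answer: G* = [[0, ∞, 4, ∞, 13], [9, 0, 13, ∞, 22], [∞, ∞, 0, ∞, ∞], [4, ∞, -12, 0, -3], [∞, ∞, -9, ∞, 0]]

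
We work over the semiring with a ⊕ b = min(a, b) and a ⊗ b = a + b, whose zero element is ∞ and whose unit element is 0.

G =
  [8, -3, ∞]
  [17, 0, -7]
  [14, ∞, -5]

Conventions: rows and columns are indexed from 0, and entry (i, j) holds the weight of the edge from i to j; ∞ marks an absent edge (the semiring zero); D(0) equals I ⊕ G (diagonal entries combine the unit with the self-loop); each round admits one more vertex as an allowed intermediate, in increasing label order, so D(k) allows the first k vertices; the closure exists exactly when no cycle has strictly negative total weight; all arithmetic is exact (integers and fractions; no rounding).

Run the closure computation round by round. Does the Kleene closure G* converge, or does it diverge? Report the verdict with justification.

Detection: at round 0, diagonal entry (2, 2) turns strictly negative.
Key observation: the cycle 2->2 has total weight (-5), which is strictly negative.
Answer: DIVERGES — negative cycle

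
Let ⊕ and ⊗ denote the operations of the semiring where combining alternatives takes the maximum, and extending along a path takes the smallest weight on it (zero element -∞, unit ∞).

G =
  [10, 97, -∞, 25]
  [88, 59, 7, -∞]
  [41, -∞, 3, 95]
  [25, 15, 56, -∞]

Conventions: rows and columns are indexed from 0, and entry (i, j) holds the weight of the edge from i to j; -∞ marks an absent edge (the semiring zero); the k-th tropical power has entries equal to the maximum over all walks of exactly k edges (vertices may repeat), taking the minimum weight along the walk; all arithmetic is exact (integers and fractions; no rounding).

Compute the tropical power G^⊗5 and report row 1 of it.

G^⊗2:
  [88, 59, 25, 10]
  [59, 88, 7, 25]
  [25, 41, 56, 25]
  [41, 25, 7, 56]
G^⊗3:
  [59, 88, 10, 25]
  [88, 59, 25, 25]
  [41, 41, 25, 56]
  [25, 41, 56, 25]
G^⊗4:
  [88, 59, 25, 25]
  [59, 88, 25, 25]
  [41, 41, 56, 25]
  [41, 41, 25, 56]
G^⊗5:
  [59, 88, 25, 25]
  [88, 59, 25, 25]
  [41, 41, 25, 56]
  [41, 41, 56, 25]
Answer: row 1 of G^⊗5 = [88, 59, 25, 25]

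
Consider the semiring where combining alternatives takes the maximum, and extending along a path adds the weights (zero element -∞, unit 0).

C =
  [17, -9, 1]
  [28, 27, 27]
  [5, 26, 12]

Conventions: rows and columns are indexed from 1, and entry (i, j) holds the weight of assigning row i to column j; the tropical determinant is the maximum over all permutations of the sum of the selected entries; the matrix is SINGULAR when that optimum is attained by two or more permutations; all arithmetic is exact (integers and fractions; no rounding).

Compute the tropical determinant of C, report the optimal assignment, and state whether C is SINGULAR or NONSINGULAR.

σ = (1, 2, 3): 17 + 27 + 12 = 56
σ = (1, 3, 2): 17 + 27 + 26 = 70
σ = (2, 1, 3): (-9) + 28 + 12 = 31
σ = (2, 3, 1): (-9) + 27 + 5 = 23
σ = (3, 1, 2): 1 + 28 + 26 = 55
σ = (3, 2, 1): 1 + 27 + 5 = 33
Optimal value attained by: σ = (1, 3, 2).
Answer: det⊕(C) = 70; verdict: NONSINGULAR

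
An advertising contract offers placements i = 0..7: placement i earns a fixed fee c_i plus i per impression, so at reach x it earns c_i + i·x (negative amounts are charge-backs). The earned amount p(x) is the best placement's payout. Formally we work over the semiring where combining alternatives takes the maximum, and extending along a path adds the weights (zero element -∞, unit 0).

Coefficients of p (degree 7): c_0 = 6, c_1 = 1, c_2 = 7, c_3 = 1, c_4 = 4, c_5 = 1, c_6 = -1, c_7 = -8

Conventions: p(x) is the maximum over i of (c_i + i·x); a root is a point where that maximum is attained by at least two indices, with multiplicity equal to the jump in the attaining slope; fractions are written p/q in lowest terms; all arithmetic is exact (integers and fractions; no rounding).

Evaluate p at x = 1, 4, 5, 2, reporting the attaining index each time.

p(1) = max(6+0·1=6, 1+1·1=2, 7+2·1=9, 1+3·1=4, 4+4·1=8, 1+5·1=6, -1+6·1=5, -8+7·1=-1) = 9 (attained by i=2)
p(4) = max(6+0·4=6, 1+1·4=5, 7+2·4=15, 1+3·4=13, 4+4·4=20, 1+5·4=21, -1+6·4=23, -8+7·4=20) = 23 (attained by i=6)
p(5) = max(6+0·5=6, 1+1·5=6, 7+2·5=17, 1+3·5=16, 4+4·5=24, 1+5·5=26, -1+6·5=29, -8+7·5=27) = 29 (attained by i=6)
p(2) = max(6+0·2=6, 1+1·2=3, 7+2·2=11, 1+3·2=7, 4+4·2=12, 1+5·2=11, -1+6·2=11, -8+7·2=6) = 12 (attained by i=4)
Answer: p(1) = 9; p(4) = 23; p(5) = 29; p(2) = 12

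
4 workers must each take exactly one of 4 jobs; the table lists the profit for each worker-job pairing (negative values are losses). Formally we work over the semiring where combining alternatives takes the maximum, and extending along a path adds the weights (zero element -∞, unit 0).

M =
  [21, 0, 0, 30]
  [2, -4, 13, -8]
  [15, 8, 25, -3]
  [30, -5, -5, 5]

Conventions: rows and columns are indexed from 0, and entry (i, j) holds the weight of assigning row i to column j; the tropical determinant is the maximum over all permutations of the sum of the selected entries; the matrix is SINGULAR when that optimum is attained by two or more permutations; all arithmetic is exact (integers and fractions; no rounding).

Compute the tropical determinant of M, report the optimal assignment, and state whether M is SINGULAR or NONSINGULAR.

σ = (0, 1, 2, 3): 21 + (-4) + 25 + 5 = 47
σ = (0, 1, 3, 2): 21 + (-4) + (-3) + (-5) = 9
σ = (0, 2, 1, 3): 21 + 13 + 8 + 5 = 47
σ = (0, 2, 3, 1): 21 + 13 + (-3) + (-5) = 26
σ = (0, 3, 1, 2): 21 + (-8) + 8 + (-5) = 16
σ = (0, 3, 2, 1): 21 + (-8) + 25 + (-5) = 33
σ = (1, 0, 2, 3): 0 + 2 + 25 + 5 = 32
σ = (1, 0, 3, 2): 0 + 2 + (-3) + (-5) = -6
σ = (1, 2, 0, 3): 0 + 13 + 15 + 5 = 33
σ = (1, 2, 3, 0): 0 + 13 + (-3) + 30 = 40
σ = (1, 3, 0, 2): 0 + (-8) + 15 + (-5) = 2
σ = (1, 3, 2, 0): 0 + (-8) + 25 + 30 = 47
σ = (2, 0, 1, 3): 0 + 2 + 8 + 5 = 15
σ = (2, 0, 3, 1): 0 + 2 + (-3) + (-5) = -6
σ = (2, 1, 0, 3): 0 + (-4) + 15 + 5 = 16
σ = (2, 1, 3, 0): 0 + (-4) + (-3) + 30 = 23
σ = (2, 3, 0, 1): 0 + (-8) + 15 + (-5) = 2
σ = (2, 3, 1, 0): 0 + (-8) + 8 + 30 = 30
σ = (3, 0, 1, 2): 30 + 2 + 8 + (-5) = 35
σ = (3, 0, 2, 1): 30 + 2 + 25 + (-5) = 52
σ = (3, 1, 0, 2): 30 + (-4) + 15 + (-5) = 36
σ = (3, 1, 2, 0): 30 + (-4) + 25 + 30 = 81
σ = (3, 2, 0, 1): 30 + 13 + 15 + (-5) = 53
σ = (3, 2, 1, 0): 30 + 13 + 8 + 30 = 81
Optimal value attained by: σ = (3, 1, 2, 0).
Answer: det⊕(M) = 81; verdict: SINGULAR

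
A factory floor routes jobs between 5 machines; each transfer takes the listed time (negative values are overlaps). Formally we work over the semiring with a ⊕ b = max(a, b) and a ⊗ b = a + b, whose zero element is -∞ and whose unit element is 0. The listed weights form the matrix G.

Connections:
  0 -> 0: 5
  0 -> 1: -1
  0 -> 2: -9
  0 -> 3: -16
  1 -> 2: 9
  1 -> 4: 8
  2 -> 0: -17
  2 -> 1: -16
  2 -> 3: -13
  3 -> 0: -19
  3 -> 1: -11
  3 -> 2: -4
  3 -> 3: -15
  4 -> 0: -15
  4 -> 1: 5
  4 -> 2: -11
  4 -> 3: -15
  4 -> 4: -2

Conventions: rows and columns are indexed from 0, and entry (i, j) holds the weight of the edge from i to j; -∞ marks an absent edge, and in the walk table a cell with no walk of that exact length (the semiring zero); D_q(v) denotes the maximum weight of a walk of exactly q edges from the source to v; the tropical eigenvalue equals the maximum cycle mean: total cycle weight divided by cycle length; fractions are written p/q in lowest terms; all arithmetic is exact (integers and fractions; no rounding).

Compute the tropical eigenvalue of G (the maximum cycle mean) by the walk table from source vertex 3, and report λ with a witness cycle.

q=0: [-∞, -∞, -∞, 0, -∞]
q=1: [-19, -11, -4, -15, -∞]
q=2: [-14, -20, -2, -17, -3]
q=3: [-9, 2, -11, -15, -5]
q=4: [-4, 0, 11, -20, 10]
q=5: [1, 15, 9, -2, 8]
Optimal cycle mean attained by: cycle 1->4->1, total 8 + 5, length 2.
Answer: λ = 13/2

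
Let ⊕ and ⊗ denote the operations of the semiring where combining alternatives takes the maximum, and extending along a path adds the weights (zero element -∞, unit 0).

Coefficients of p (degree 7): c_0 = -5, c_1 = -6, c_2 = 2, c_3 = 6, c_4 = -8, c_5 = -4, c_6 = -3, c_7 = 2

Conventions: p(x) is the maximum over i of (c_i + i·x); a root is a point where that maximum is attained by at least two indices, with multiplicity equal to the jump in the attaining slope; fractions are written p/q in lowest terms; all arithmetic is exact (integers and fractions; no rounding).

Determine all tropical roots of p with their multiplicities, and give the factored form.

hull edge (i=0, c=-5) to (i=3, c=6): slope 11/3, span 3
hull edge (i=3, c=6) to (i=7, c=2): slope -1, span 4
Factored form: p(x) = 2 ⊗ (x ⊕ (-11/3)) ⊗ (x ⊕ (-11/3)) ⊗ (x ⊕ (-11/3)) ⊗ (x ⊕ 1) ⊗ (x ⊕ 1) ⊗ (x ⊕ 1) ⊗ (x ⊕ 1)
Answer: roots = -11/3 (mult 3), 1 (mult 4)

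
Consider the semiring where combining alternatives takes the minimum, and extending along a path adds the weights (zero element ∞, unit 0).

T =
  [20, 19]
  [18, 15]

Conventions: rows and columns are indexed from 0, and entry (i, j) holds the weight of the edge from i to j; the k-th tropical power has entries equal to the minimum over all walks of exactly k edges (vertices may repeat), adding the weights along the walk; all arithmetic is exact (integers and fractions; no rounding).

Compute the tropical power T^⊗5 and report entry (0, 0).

T^⊗2:
  [37, 34]
  [33, 30]
T^⊗3:
  [52, 49]
  [48, 45]
T^⊗4:
  [67, 64]
  [63, 60]
T^⊗5:
  [82, 79]
  [78, 75]
Key observation: the optimum is the walk 0->1->1->1->1->0, with weight 19 + 15 + 15 + 15 + 18 = 82.
Optimal value attained by: walk 0->1->1->1->1->0.
Answer: (T^⊗5)[0][0] = 82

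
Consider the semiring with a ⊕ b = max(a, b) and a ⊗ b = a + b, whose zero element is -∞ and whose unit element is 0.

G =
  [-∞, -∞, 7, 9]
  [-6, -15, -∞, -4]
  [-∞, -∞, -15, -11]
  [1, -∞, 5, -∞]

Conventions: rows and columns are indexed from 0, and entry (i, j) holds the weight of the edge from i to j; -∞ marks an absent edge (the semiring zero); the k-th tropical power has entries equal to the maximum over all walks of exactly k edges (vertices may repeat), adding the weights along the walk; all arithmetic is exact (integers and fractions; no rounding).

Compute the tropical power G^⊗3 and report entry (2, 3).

G^⊗2:
  [10, -∞, 14, -4]
  [-3, -30, 1, 3]
  [-10, -∞, -6, -26]
  [-∞, -∞, 8, 10]
G^⊗3:
  [-3, -∞, 17, 19]
  [4, -45, 8, 6]
  [-25, -∞, -3, -1]
  [11, -∞, 15, -3]
Key observation: the optimum is the walk 2->3->0->3, with weight (-11) + 1 + 9 = -1.
Optimal value attained by: walk 2->3->0->3.
Answer: (G^⊗3)[2][3] = -1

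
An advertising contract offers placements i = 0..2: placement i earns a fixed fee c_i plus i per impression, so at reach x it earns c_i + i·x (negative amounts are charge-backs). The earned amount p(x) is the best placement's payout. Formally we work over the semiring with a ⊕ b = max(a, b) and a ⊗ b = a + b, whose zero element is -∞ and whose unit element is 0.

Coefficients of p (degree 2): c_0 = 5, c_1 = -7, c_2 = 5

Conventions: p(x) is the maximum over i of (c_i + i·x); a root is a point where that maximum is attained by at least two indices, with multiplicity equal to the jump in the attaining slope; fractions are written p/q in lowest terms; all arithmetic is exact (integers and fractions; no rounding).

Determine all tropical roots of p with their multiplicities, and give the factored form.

hull edge (i=0, c=5) to (i=2, c=5): slope 0, span 2
Factored form: p(x) = 5 ⊗ (x ⊕ 0) ⊗ (x ⊕ 0)
Answer: roots = 0 (mult 2)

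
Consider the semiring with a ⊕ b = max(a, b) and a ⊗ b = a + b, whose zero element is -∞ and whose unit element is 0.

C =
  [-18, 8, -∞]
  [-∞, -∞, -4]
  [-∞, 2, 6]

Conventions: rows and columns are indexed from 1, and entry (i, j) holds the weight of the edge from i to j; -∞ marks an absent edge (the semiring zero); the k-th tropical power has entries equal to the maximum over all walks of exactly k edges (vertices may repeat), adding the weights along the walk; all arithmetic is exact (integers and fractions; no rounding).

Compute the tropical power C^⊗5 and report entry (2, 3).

C^⊗2:
  [-36, -10, 4]
  [-∞, -2, 2]
  [-∞, 8, 12]
C^⊗3:
  [-54, 6, 10]
  [-∞, 4, 8]
  [-∞, 14, 18]
C^⊗4:
  [-72, 12, 16]
  [-∞, 10, 14]
  [-∞, 20, 24]
C^⊗5:
  [-90, 18, 22]
  [-∞, 16, 20]
  [-∞, 26, 30]
Key observation: the optimum is the walk 2->3->3->3->3->3, with weight (-4) + 6 + 6 + 6 + 6 = 20.
Optimal value attained by: walk 2->3->3->3->3->3.
Answer: (C^⊗5)[2][3] = 20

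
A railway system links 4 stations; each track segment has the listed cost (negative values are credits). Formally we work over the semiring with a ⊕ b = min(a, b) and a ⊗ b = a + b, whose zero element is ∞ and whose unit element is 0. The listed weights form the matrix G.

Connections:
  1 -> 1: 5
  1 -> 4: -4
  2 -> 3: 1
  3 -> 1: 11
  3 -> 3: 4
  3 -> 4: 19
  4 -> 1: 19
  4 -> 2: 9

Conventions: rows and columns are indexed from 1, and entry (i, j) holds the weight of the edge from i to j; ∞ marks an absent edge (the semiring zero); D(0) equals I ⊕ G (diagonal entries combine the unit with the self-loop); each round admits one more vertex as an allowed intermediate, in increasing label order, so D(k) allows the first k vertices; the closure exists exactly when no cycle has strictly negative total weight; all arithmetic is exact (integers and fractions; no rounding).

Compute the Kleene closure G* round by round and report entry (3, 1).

D(0):
  [0, ∞, ∞, -4]
  [∞, 0, 1, ∞]
  [11, ∞, 0, 19]
  [19, 9, ∞, 0]
D(1):
  [0, ∞, ∞, -4]
  [∞, 0, 1, ∞]
  [11, ∞, 0, 7]
  [19, 9, ∞, 0]
D(2):
  [0, ∞, ∞, -4]
  [∞, 0, 1, ∞]
  [11, ∞, 0, 7]
  [19, 9, 10, 0]
D(3):
  [0, ∞, ∞, -4]
  [12, 0, 1, 8]
  [11, ∞, 0, 7]
  [19, 9, 10, 0]
D(4):
  [0, 5, 6, -4]
  [12, 0, 1, 8]
  [11, 16, 0, 7]
  [19, 9, 10, 0]
Answer: G*[3][1] = 11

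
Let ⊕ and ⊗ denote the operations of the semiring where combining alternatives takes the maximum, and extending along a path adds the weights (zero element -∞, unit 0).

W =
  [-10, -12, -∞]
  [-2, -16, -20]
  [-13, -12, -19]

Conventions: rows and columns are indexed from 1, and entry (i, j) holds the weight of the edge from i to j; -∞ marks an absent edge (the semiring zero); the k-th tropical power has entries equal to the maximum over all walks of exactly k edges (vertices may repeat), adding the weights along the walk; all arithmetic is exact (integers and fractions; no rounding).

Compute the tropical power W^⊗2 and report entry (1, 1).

W^⊗2:
  [-14, -22, -32]
  [-12, -14, -36]
  [-14, -25, -32]
Key observation: the optimum is the walk 1->2->1, with weight (-12) + (-2) = -14.
Optimal value attained by: walk 1->2->1.
Answer: (W^⊗2)[1][1] = -14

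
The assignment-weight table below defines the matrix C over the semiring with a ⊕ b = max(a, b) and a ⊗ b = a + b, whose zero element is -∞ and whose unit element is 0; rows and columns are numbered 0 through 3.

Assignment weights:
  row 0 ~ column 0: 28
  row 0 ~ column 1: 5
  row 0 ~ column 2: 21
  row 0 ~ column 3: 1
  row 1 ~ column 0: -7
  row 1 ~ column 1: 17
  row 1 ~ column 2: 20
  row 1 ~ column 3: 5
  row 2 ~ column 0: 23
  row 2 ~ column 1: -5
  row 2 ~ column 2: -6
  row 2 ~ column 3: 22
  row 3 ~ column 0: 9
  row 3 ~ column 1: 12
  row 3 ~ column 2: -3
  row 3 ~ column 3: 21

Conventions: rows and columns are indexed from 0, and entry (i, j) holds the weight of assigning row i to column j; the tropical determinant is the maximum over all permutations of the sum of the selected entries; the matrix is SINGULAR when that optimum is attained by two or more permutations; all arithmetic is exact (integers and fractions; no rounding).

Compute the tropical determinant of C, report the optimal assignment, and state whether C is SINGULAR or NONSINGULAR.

σ = (0, 1, 2, 3): 28 + 17 + (-6) + 21 = 60
σ = (0, 1, 3, 2): 28 + 17 + 22 + (-3) = 64
σ = (0, 2, 1, 3): 28 + 20 + (-5) + 21 = 64
σ = (0, 2, 3, 1): 28 + 20 + 22 + 12 = 82
σ = (0, 3, 1, 2): 28 + 5 + (-5) + (-3) = 25
σ = (0, 3, 2, 1): 28 + 5 + (-6) + 12 = 39
σ = (1, 0, 2, 3): 5 + (-7) + (-6) + 21 = 13
σ = (1, 0, 3, 2): 5 + (-7) + 22 + (-3) = 17
σ = (1, 2, 0, 3): 5 + 20 + 23 + 21 = 69
σ = (1, 2, 3, 0): 5 + 20 + 22 + 9 = 56
σ = (1, 3, 0, 2): 5 + 5 + 23 + (-3) = 30
σ = (1, 3, 2, 0): 5 + 5 + (-6) + 9 = 13
σ = (2, 0, 1, 3): 21 + (-7) + (-5) + 21 = 30
σ = (2, 0, 3, 1): 21 + (-7) + 22 + 12 = 48
σ = (2, 1, 0, 3): 21 + 17 + 23 + 21 = 82
σ = (2, 1, 3, 0): 21 + 17 + 22 + 9 = 69
σ = (2, 3, 0, 1): 21 + 5 + 23 + 12 = 61
σ = (2, 3, 1, 0): 21 + 5 + (-5) + 9 = 30
σ = (3, 0, 1, 2): 1 + (-7) + (-5) + (-3) = -14
σ = (3, 0, 2, 1): 1 + (-7) + (-6) + 12 = 0
σ = (3, 1, 0, 2): 1 + 17 + 23 + (-3) = 38
σ = (3, 1, 2, 0): 1 + 17 + (-6) + 9 = 21
σ = (3, 2, 0, 1): 1 + 20 + 23 + 12 = 56
σ = (3, 2, 1, 0): 1 + 20 + (-5) + 9 = 25
Optimal value attained by: σ = (0, 2, 3, 1).
Answer: det⊕(C) = 82; verdict: SINGULAR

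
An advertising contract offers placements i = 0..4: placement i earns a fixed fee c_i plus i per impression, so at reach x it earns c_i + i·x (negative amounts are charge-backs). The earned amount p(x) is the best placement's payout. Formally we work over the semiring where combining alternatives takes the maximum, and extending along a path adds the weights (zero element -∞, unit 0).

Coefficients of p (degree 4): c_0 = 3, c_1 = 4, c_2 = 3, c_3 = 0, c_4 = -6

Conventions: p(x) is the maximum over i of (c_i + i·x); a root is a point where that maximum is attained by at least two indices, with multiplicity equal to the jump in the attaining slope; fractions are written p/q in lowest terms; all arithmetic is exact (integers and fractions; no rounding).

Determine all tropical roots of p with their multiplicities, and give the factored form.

hull edge (i=0, c=3) to (i=1, c=4): slope 1, span 1
hull edge (i=1, c=4) to (i=2, c=3): slope -1, span 1
hull edge (i=2, c=3) to (i=3, c=0): slope -3, span 1
hull edge (i=3, c=0) to (i=4, c=-6): slope -6, span 1
Factored form: p(x) = -6 ⊗ (x ⊕ (-1)) ⊗ (x ⊕ 1) ⊗ (x ⊕ 3) ⊗ (x ⊕ 6)
Answer: roots = -1 (mult 1), 1 (mult 1), 3 (mult 1), 6 (mult 1)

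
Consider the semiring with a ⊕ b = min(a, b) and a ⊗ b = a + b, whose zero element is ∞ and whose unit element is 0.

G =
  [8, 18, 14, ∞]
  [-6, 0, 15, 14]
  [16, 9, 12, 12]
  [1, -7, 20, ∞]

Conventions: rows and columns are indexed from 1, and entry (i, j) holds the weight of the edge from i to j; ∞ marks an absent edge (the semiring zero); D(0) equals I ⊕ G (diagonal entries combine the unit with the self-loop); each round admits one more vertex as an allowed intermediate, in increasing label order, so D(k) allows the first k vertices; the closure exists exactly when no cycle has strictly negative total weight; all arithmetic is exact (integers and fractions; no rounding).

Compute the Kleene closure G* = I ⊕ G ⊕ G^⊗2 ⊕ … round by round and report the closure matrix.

D(0):
  [0, 18, 14, ∞]
  [-6, 0, 15, 14]
  [16, 9, 0, 12]
  [1, -7, 20, 0]
D(1):
  [0, 18, 14, ∞]
  [-6, 0, 8, 14]
  [16, 9, 0, 12]
  [1, -7, 15, 0]
D(2):
  [0, 18, 14, 32]
  [-6, 0, 8, 14]
  [3, 9, 0, 12]
  [-13, -7, 1, 0]
D(3):
  [0, 18, 14, 26]
  [-6, 0, 8, 14]
  [3, 9, 0, 12]
  [-13, -7, 1, 0]
D(4):
  [0, 18, 14, 26]
  [-6, 0, 8, 14]
  [-1, 5, 0, 12]
  [-13, -7, 1, 0]
Answer: G* = [[0, 18, 14, 26], [-6, 0, 8, 14], [-1, 5, 0, 12], [-13, -7, 1, 0]]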